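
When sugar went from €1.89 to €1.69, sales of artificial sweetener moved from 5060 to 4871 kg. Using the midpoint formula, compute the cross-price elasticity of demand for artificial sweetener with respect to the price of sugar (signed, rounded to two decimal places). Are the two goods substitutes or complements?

0.34; substitutes

%ΔQ_{artificial sweetener} = (4871 − 5060)/avg = -189/4965.5 = -0.038062…
%ΔP_{sugar} = (1.69 − 1.89)/avg = -0.2/1.79 = -0.111731…
E_cross = (-189/4965.5) / (-0.2/1.79) = 0.3406…
E_cross > 0 ⇒ the goods are substitutes.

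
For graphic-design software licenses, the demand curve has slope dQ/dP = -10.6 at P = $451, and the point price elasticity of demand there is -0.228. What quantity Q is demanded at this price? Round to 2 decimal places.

Ed = (dQ/dP)·(P/Q) ⇒ Q = (dQ/dP)·P/Ed = (-10.6)·451/(-0.228) = 20967.5438…

20967.54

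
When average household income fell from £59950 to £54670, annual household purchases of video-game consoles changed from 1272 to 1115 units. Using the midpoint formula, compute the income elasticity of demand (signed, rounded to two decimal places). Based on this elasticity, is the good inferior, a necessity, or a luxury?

1.43; luxury

%ΔQ = (1115 − 1272)/[( 1272 + 1115)/2] = -157/1193.5 = -0.131545…
%ΔIncome = (54670 − 59950)/[( 59950 + 54670)/2] = -5280/57310 = -0.092130…
E_income = (-157/1193.5) / (-5280/57310) = 1.4278…
E_income > 1 ⇒ normal good, luxury.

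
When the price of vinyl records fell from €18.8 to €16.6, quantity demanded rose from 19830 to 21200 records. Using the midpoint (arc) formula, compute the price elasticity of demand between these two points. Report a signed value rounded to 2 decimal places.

%ΔQ = (21200 − 19830) / [(19830 + 21200)/2] = 1370/20515 = 0.066780…
%ΔP = (16.6 − 18.8) / [(18.8 + 16.6)/2] = -2.2/17.7 = -0.124293…
Arc Ed = %ΔQ / %ΔP = (1370/20515) / (-2.2/17.7) = -0.5372…

-0.54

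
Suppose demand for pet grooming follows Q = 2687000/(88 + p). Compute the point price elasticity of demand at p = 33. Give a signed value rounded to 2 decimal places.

-0.27

dQ/dp = −2687000/(88 + p)² = -183.526. At p = 33, Q = 22206.6.
Ed = (dQ/dp)·(p/Q) = (-183.526) × (33/22206.6) = -0.2727…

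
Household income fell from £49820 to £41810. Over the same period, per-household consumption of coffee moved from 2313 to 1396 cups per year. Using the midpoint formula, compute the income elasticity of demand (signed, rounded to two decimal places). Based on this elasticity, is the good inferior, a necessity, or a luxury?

%ΔQ = (1396 − 2313)/[( 2313 + 1396)/2] = -917/1854.5 = -0.494472…
%ΔIncome = (41810 − 49820)/[( 49820 + 41810)/2] = -8010/45815 = -0.174833…
E_income = (-917/1854.5) / (-8010/45815) = 2.8282…
E_income > 1 ⇒ normal good, luxury.

2.83; luxury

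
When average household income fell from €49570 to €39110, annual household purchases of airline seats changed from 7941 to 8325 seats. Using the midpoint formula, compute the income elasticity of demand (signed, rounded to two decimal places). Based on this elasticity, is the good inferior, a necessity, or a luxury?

-0.20; inferior

%ΔQ = (8325 − 7941)/[( 7941 + 8325)/2] = 384/8133 = 0.047215…
%ΔIncome = (39110 − 49570)/[( 49570 + 39110)/2] = -10460/44340 = -0.235904…
E_income = (384/8133) / (-10460/44340) = -0.2001…
E_income < 0 ⇒ inferior good.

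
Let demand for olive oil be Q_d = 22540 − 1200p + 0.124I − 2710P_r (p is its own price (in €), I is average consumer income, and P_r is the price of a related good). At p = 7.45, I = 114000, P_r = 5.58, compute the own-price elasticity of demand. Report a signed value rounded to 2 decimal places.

At the given values, Q_d = 22540 − 1200(7.45) + 0.124(114000) − 2710(5.58) = 12614.2.
∂Q_d/∂p = −1200.
E = (-1200) × (7.45/12614.2) = -0.7087…

-0.71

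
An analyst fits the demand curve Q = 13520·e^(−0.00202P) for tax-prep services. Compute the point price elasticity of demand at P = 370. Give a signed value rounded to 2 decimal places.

dQ/dP = −0.00202·Q = -12.9341. At P = 370, Q = 6403.02.
Ed = (dQ/dP)·(P/Q) = (-12.9341) × (370/6403.02) = -0.7474

-0.75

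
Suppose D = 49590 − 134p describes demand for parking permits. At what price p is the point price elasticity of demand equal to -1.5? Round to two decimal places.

Ed = −134p/(49590 − 134p). Set this equal to -1.5:
134p = 1.5·(49590 − 134p) ⇒ 134p(1 + 1.5) = 1.5·49590
p = 1.5·49590 / (134·2.5) = 222.0447…

222.04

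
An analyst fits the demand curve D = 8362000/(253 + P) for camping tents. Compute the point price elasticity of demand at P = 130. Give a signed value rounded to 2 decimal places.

dD/dP = −8362000/(253 + P)² = -57.005. At P = 130, D = 21832.9.
Ed = (dD/dP)·(P/D) = (-57.005) × (130/21832.9) = -0.3394…

-0.34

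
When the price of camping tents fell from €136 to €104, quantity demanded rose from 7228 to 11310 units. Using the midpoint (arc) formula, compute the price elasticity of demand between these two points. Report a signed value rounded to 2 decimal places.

%ΔQ = (11310 − 7228) / [(7228 + 11310)/2] = 4082/9269 = 0.440392…
%ΔP = (104 − 136) / [(136 + 104)/2] = -32/120 = -0.266666…
Arc Ed = %ΔQ / %ΔP = (4082/9269) / (-32/120) = -1.6514…

-1.65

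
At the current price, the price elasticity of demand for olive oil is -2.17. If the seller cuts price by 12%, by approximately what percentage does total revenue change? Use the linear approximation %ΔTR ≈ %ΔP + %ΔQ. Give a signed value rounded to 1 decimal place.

+14.0%

%ΔQ ≈ Ed × %ΔP = (-2.17) × (-12%) = +26.0400%
%ΔTR ≈ %ΔP + %ΔQ = (-12%) + (+26.0400%) = +14.0400%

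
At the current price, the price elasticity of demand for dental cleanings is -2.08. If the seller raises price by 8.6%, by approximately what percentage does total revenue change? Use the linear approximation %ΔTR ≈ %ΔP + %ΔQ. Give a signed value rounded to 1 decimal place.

%ΔQ ≈ Ed × %ΔP = (-2.08) × (+8.6%) = -17.8880%
%ΔTR ≈ %ΔP + %ΔQ = (+8.6%) + (-17.8880%) = -9.2880%

-9.3%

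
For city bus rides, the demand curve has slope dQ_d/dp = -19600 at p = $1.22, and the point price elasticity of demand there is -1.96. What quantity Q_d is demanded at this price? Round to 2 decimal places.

Ed = (dQ_d/dp)·(p/Q_d) ⇒ Q_d = (dQ_d/dp)·p/Ed = (-19600)·1.22/(-1.96) = 12200

12200.00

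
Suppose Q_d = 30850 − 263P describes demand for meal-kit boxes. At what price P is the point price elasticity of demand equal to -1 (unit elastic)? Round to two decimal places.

Ed = −263P/(30850 − 263P). Set this equal to -1:
263P = 1·(30850 − 263P) ⇒ 263P(1 + 1) = 1·30850
P = 1·30850 / (263·2) = 58.6501…

58.65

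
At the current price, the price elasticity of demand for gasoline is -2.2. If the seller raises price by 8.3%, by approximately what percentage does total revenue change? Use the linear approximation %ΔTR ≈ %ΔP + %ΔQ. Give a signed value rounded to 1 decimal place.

-10.0%

%ΔQ ≈ Ed × %ΔP = (-2.2) × (+8.3%) = -18.2600%
%ΔTR ≈ %ΔP + %ΔQ = (+8.3%) + (-18.2600%) = -9.9600%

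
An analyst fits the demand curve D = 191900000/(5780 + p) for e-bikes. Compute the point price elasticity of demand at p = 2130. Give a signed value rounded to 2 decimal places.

-0.27

dD/dp = −191900000/(5780 + p)² = -3.06706. At p = 2130, D = 24260.4.
Ed = (dD/dp)·(p/D) = (-3.06706) × (2130/24260.4) = -0.2692…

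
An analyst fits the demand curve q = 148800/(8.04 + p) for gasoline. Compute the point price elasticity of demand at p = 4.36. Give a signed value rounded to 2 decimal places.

dq/dp = −148800/(8.04 + p)² = -967.742. At p = 4.36, q = 12000.
Ed = (dq/dp)·(p/q) = (-967.742) × (4.36/12000) = -0.3516…

-0.35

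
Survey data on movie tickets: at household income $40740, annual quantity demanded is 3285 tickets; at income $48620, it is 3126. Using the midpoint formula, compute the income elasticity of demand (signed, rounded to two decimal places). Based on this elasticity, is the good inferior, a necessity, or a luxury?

%ΔQ = (3126 − 3285)/[( 3285 + 3126)/2] = -159/3205.5 = -0.049602…
%ΔIncome = (48620 − 40740)/[( 40740 + 48620)/2] = 7880/44680 = 0.176365…
E_income = (-159/3205.5) / (7880/44680) = -0.2812…
E_income < 0 ⇒ inferior good.

-0.28; inferior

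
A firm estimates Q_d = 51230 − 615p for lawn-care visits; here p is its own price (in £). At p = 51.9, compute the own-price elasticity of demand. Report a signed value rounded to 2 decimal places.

-1.65

At the given values, Q_d = 51230 − 615(51.9) = 19311.5.
∂Q_d/∂p = −615.
E = (-615) × (51.9/19311.5) = -1.6528…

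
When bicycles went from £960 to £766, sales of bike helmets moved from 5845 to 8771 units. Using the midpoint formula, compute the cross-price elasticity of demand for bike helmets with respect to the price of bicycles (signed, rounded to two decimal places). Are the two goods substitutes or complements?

-1.78; complements

%ΔQ_{bike helmets} = (8771 − 5845)/avg = 2926/7308 = 0.400383…
%ΔP_{bicycles} = (766 − 960)/avg = -194/863 = -0.224797…
E_cross = (2926/7308) / (-194/863) = -1.7810…
E_cross < 0 ⇒ the goods are complements.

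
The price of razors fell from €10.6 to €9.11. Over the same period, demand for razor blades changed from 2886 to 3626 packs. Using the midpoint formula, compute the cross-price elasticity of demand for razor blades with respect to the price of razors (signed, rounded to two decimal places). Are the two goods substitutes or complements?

%ΔQ_{razor blades} = (3626 − 2886)/avg = 740/3256 = 0.227272…
%ΔP_{razors} = (9.11 − 10.6)/avg = -1.49/9.855 = -0.151192…
E_cross = (740/3256) / (-1.49/9.855) = -1.5032…
E_cross < 0 ⇒ the goods are complements.

-1.50; complements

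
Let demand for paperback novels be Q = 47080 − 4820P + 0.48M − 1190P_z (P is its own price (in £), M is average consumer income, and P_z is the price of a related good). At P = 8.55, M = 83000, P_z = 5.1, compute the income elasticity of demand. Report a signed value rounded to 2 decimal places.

1.01

At the given values, Q = 47080 − 4820(8.55) + 0.48(83000) − 1190(5.1) = 39640.
∂Q/∂M = 0.48.
E = (0.48) × (83000/39640) = 1.0050…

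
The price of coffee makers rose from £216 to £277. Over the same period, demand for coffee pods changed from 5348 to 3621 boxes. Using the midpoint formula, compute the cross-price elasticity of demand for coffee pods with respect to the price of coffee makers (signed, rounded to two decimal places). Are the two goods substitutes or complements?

%ΔQ_{coffee pods} = (3621 − 5348)/avg = -1727/4484.5 = -0.385104…
%ΔP_{coffee makers} = (277 − 216)/avg = 61/246.5 = 0.247464…
E_cross = (-1727/4484.5) / (61/246.5) = -1.5561…
E_cross < 0 ⇒ the goods are complements.

-1.56; complements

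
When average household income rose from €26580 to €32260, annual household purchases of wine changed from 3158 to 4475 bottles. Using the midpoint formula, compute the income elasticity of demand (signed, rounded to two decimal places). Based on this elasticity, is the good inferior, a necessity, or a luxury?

1.79; luxury

%ΔQ = (4475 − 3158)/[( 3158 + 4475)/2] = 1317/3816.5 = 0.345080…
%ΔIncome = (32260 − 26580)/[( 26580 + 32260)/2] = 5680/29420 = 0.193065…
E_income = (1317/3816.5) / (5680/29420) = 1.7873…
E_income > 1 ⇒ normal good, luxury.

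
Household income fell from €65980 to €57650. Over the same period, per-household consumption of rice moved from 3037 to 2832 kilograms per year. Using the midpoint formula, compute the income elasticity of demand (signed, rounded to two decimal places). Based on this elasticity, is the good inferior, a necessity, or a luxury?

0.52; necessity

%ΔQ = (2832 − 3037)/[( 3037 + 2832)/2] = -205/2934.5 = -0.069858…
%ΔIncome = (57650 − 65980)/[( 65980 + 57650)/2] = -8330/61815 = -0.134756…
E_income = (-205/2934.5) / (-8330/61815) = 0.5184…
0 < E_income < 1 ⇒ normal good, necessity.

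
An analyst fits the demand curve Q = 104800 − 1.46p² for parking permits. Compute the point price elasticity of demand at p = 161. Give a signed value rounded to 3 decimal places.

dQ/dp = −2·1.46·p = -470.12. At p = 161, Q = 66955.34.
Ed = (dQ/dp)·(p/Q) = (-470.12) × (161/66955.34) = -1.13044…

-1.130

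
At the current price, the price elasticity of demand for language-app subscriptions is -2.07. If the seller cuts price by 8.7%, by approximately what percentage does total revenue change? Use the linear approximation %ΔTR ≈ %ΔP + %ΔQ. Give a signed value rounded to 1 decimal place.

+9.3%

%ΔQ ≈ Ed × %ΔP = (-2.07) × (-8.7%) = +18.0090%
%ΔTR ≈ %ΔP + %ΔQ = (-8.7%) + (+18.0090%) = +9.3090%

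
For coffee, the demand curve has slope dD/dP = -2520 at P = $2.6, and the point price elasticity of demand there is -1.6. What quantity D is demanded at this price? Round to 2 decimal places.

Ed = (dD/dP)·(P/D) ⇒ D = (dD/dP)·P/Ed = (-2520)·2.6/(-1.6) = 4095

4095.00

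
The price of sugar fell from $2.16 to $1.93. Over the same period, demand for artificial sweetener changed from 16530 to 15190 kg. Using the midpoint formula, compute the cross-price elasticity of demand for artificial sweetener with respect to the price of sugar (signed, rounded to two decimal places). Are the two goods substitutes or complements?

0.75; substitutes

%ΔQ_{artificial sweetener} = (15190 − 16530)/avg = -1340/15860 = -0.084489…
%ΔP_{sugar} = (1.93 − 2.16)/avg = -0.23/2.045 = -0.112469…
E_cross = (-1340/15860) / (-0.23/2.045) = 0.7512…
E_cross > 0 ⇒ the goods are substitutes.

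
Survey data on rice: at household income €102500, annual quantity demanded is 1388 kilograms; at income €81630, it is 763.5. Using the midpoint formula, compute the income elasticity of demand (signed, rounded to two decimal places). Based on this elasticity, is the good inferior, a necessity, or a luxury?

2.56; luxury

%ΔQ = (763.5 − 1388)/[( 1388 + 763.5)/2] = -624.5/1075.75 = -0.580525…
%ΔIncome = (81630 − 102500)/[( 102500 + 81630)/2] = -20870/92065 = -0.226687…
E_income = (-624.5/1075.75) / (-20870/92065) = 2.5609…
E_income > 1 ⇒ normal good, luxury.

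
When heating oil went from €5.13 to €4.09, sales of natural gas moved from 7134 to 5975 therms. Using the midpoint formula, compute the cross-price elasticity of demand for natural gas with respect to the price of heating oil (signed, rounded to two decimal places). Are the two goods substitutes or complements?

0.78; substitutes

%ΔQ_{natural gas} = (5975 − 7134)/avg = -1159/6554.5 = -0.176825…
%ΔP_{heating oil} = (4.09 − 5.13)/avg = -1.04/4.61 = -0.225596…
E_cross = (-1159/6554.5) / (-1.04/4.61) = 0.7838…
E_cross > 0 ⇒ the goods are substitutes.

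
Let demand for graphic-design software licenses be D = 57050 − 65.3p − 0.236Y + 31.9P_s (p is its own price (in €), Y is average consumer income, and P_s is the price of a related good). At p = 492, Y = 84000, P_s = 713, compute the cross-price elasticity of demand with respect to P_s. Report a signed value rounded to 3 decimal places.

0.817

At the given values, D = 57050 − 65.3(492) − 0.236(84000) + 31.9(713) = 27843.1.
∂D/∂P_s = 31.9.
E = (31.9) × (713/27843.1) = 0.81688…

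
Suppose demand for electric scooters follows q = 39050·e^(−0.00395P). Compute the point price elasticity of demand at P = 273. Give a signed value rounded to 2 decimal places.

-1.08

dq/dP = −0.00395·q = -52.4683. At P = 273, q = 13283.1.
Ed = (dq/dP)·(P/q) = (-52.4683) × (273/13283.1) = -1.0783…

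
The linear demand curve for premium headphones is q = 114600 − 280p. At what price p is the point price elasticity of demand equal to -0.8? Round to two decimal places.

Ed = −280p/(114600 − 280p). Set this equal to -0.8:
280p = 0.8·(114600 − 280p) ⇒ 280p(1 + 0.8) = 0.8·114600
p = 0.8·114600 / (280·1.8) = 181.9047…

181.90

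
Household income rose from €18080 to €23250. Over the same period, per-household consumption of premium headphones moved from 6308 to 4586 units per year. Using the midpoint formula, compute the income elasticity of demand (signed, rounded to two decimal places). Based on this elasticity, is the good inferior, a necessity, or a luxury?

-1.26; inferior

%ΔQ = (4586 − 6308)/[( 6308 + 4586)/2] = -1722/5447 = -0.316137…
%ΔIncome = (23250 − 18080)/[( 18080 + 23250)/2] = 5170/20665 = 0.250181…
E_income = (-1722/5447) / (5170/20665) = -1.2636…
E_income < 0 ⇒ inferior good.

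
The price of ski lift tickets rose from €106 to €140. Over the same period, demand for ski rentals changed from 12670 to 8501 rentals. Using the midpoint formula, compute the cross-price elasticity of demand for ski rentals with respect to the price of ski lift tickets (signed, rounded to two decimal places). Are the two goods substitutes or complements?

%ΔQ_{ski rentals} = (8501 − 12670)/avg = -4169/10585.5 = -0.393840…
%ΔP_{ski lift tickets} = (140 − 106)/avg = 34/123 = 0.276422…
E_cross = (-4169/10585.5) / (34/123) = -1.4247…
E_cross < 0 ⇒ the goods are complements.

-1.42; complements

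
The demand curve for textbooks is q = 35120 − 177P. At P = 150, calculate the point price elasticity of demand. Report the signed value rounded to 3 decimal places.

dq/dP = −177. At P = 150, q = 35120 − 177(150) = 8570.
Ed = (dq/dP)·(P/q) = −177 × (150/8570) = -3.09801…

-3.098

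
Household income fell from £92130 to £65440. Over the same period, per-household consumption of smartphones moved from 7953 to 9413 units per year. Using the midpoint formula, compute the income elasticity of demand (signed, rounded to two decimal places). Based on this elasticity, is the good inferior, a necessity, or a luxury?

-0.50; inferior

%ΔQ = (9413 − 7953)/[( 7953 + 9413)/2] = 1460/8683 = 0.168144…
%ΔIncome = (65440 − 92130)/[( 92130 + 65440)/2] = -26690/78785 = -0.338770…
E_income = (1460/8683) / (-26690/78785) = -0.4963…
E_income < 0 ⇒ inferior good.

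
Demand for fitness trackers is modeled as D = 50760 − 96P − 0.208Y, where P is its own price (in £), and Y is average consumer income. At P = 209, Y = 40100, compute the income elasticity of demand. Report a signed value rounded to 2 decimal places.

-0.37

At the given values, D = 50760 − 96(209) − 0.208(40100) = 22355.2.
∂D/∂Y = -0.208.
E = (-0.208) × (40100/22355.2) = -0.3731…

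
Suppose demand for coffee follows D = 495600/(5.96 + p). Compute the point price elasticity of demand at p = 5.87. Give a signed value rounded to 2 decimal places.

dD/dp = −495600/(5.96 + p)² = -3541.29. At p = 5.87, D = 41893.5.
Ed = (dD/dp)·(p/D) = (-3541.29) × (5.87/41893.5) = -0.4961…

-0.50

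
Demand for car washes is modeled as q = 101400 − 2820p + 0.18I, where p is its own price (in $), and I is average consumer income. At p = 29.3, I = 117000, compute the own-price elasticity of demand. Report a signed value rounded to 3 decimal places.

-2.074

At the given values, q = 101400 − 2820(29.3) + 0.18(117000) = 39834.
∂q/∂p = −2820.
E = (-2820) × (29.3/39834) = -2.07425…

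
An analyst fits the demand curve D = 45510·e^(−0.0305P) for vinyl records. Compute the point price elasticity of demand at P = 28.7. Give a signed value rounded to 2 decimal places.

-0.88

dD/dP = −0.0305·D = -578.425. At P = 28.7, D = 18964.8.
Ed = (dD/dP)·(P/D) = (-578.425) × (28.7/18964.8) = -0.8753…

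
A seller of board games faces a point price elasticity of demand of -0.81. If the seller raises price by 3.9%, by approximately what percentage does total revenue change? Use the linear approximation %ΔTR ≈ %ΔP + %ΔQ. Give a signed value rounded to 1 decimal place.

+0.7%

%ΔQ ≈ Ed × %ΔP = (-0.81) × (+3.9%) = -3.1590%
%ΔTR ≈ %ΔP + %ΔQ = (+3.9%) + (-3.1590%) = +0.7410%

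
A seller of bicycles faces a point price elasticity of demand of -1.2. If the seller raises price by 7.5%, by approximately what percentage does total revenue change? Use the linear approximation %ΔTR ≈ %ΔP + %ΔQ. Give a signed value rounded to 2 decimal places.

-1.50%

%ΔQ ≈ Ed × %ΔP = (-1.2) × (+7.5%) = -9.0000%
%ΔTR ≈ %ΔP + %ΔQ = (+7.5%) + (-9.0000%) = -1.5000%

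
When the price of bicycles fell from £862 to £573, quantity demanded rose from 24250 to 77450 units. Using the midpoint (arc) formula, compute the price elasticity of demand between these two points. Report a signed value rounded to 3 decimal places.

-2.597

%ΔQ = (77450 − 24250) / [(24250 + 77450)/2] = 53200/50850 = 1.046214…
%ΔP = (573 − 862) / [(862 + 573)/2] = -289/717.5 = -0.402787…
Arc Ed = %ΔQ / %ΔP = (53200/50850) / (-289/717.5) = -2.59743…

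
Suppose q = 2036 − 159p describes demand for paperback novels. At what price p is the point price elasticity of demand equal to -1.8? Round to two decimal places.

Ed = −159p/(2036 − 159p). Set this equal to -1.8:
159p = 1.8·(2036 − 159p) ⇒ 159p(1 + 1.8) = 1.8·2036
p = 1.8·2036 / (159·2.8) = 8.2318…

8.23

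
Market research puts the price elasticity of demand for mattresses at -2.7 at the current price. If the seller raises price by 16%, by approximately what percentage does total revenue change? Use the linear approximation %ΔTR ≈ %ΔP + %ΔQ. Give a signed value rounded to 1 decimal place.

%ΔQ ≈ Ed × %ΔP = (-2.7) × (+16%) = -43.2000%
%ΔTR ≈ %ΔP + %ΔQ = (+16%) + (-43.2000%) = -27.2000%

-27.2%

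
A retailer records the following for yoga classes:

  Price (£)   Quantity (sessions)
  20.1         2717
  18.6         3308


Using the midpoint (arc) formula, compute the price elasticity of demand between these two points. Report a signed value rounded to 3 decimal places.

-2.531

%ΔQ = (3308 − 2717) / [(2717 + 3308)/2] = 591/3012.5 = 0.196182…
%ΔP = (18.6 − 20.1) / [(20.1 + 18.6)/2] = -1.5/19.35 = -0.077519…
Arc Ed = %ΔQ / %ΔP = (591/3012.5) / (-1.5/19.35) = -2.53075…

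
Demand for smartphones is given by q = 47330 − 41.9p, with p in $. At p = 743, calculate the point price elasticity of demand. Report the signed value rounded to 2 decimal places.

-1.92

dq/dp = −41.9. At p = 743, q = 47330 − 41.9(743) = 16198.3.
Ed = (dq/dp)·(p/q) = −41.9 × (743/16198.3) = -1.9219…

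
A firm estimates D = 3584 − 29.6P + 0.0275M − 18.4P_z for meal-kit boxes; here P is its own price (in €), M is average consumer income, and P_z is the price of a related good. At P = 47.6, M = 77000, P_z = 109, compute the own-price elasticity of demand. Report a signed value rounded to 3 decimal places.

At the given values, D = 3584 − 29.6(47.6) + 0.0275(77000) − 18.4(109) = 2286.94.
∂D/∂P = −29.6.
E = (-29.6) × (47.6/2286.94) = -0.61608…

-0.616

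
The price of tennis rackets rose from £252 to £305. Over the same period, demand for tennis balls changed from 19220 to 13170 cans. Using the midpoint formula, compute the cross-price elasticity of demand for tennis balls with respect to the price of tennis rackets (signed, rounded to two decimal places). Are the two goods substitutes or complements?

%ΔQ_{tennis balls} = (13170 − 19220)/avg = -6050/16195 = -0.373572…
%ΔP_{tennis rackets} = (305 − 252)/avg = 53/278.5 = 0.190305…
E_cross = (-6050/16195) / (53/278.5) = -1.9630…
E_cross < 0 ⇒ the goods are complements.

-1.96; complements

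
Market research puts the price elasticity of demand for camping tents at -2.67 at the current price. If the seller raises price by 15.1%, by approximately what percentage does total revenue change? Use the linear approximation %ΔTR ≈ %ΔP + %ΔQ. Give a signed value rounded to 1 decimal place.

%ΔQ ≈ Ed × %ΔP = (-2.67) × (+15.1%) = -40.3170%
%ΔTR ≈ %ΔP + %ΔQ = (+15.1%) + (-40.3170%) = -25.2170%

-25.2%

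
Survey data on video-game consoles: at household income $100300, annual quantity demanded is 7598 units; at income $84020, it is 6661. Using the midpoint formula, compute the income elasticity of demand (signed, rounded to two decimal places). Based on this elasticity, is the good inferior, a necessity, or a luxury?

0.74; necessity

%ΔQ = (6661 − 7598)/[( 7598 + 6661)/2] = -937/7129.5 = -0.131425…
%ΔIncome = (84020 − 100300)/[( 100300 + 84020)/2] = -16280/92160 = -0.176649…
E_income = (-937/7129.5) / (-16280/92160) = 0.7439…
0 < E_income < 1 ⇒ normal good, necessity.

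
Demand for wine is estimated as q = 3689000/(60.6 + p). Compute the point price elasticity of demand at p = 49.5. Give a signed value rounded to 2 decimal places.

dq/dp = −3689000/(60.6 + p)² = -304.322. At p = 49.5, q = 33505.9.
Ed = (dq/dp)·(p/q) = (-304.322) × (49.5/33505.9) = -0.4495…

-0.45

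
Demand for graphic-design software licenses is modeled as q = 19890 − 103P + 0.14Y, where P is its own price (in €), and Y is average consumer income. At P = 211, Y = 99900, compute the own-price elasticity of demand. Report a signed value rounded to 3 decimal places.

At the given values, q = 19890 − 103(211) + 0.14(99900) = 12143.
∂q/∂P = −103.
E = (-103) × (211/12143) = -1.78975…

-1.790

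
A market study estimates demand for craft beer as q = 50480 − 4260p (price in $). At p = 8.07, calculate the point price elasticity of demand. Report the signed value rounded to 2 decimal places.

-2.14

dq/dp = −4260. At p = 8.07, q = 50480 − 4260(8.07) = 16101.8.
Ed = (dq/dp)·(p/q) = −4260 × (8.07/16101.8) = -2.1350…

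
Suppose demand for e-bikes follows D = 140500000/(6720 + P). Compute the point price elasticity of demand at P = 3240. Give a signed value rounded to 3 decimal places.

-0.325

dD/dP = −140500000/(6720 + P)² = -1.41631. At P = 3240, D = 14106.4.
Ed = (dD/dP)·(P/D) = (-1.41631) × (3240/14106.4) = -0.32530…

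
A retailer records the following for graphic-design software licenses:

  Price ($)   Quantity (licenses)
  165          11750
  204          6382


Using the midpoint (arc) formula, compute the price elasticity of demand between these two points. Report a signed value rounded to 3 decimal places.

-2.801

%ΔQ = (6382 − 11750) / [(11750 + 6382)/2] = -5368/9066 = -0.592102…
%ΔP = (204 − 165) / [(165 + 204)/2] = 39/184.5 = 0.211382…
Arc Ed = %ΔQ / %ΔP = (-5368/9066) / (39/184.5) = -2.80109…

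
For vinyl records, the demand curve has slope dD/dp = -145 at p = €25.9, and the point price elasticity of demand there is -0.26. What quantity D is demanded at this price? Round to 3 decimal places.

14444.231

Ed = (dD/dp)·(p/D) ⇒ D = (dD/dp)·p/Ed = (-145)·25.9/(-0.26) = 14444.23076…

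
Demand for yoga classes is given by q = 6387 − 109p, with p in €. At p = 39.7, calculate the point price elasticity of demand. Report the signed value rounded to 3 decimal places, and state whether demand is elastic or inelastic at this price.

dq/dp = −109. At p = 39.7, q = 6387 − 109(39.7) = 2059.7.
Ed = (dq/dp)·(p/q) = −109 × (39.7/2059.7) = -2.10093…
|Ed| = 2.101 > 1, so demand is elastic.

-2.101; elastic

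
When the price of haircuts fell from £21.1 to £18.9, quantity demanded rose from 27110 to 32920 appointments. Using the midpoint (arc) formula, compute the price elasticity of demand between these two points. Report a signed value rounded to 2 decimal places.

%ΔQ = (32920 − 27110) / [(27110 + 32920)/2] = 5810/30015 = 0.193569…
%ΔP = (18.9 − 21.1) / [(21.1 + 18.9)/2] = -2.2/20 = -0.11
Arc Ed = %ΔQ / %ΔP = (5810/30015) / (-2.2/20) = -1.7597…

-1.76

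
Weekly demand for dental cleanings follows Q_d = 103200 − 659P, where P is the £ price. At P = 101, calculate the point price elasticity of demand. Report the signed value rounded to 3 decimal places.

-1.817

dQ_d/dP = −659. At P = 101, Q_d = 103200 − 659(101) = 36641.
Ed = (dQ_d/dP)·(P/Q_d) = −659 × (101/36641) = -1.81651…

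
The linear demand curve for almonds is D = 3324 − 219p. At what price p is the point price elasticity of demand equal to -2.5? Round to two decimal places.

10.84

Ed = −219p/(3324 − 219p). Set this equal to -2.5:
219p = 2.5·(3324 − 219p) ⇒ 219p(1 + 2.5) = 2.5·3324
p = 2.5·3324 / (219·3.5) = 10.8414…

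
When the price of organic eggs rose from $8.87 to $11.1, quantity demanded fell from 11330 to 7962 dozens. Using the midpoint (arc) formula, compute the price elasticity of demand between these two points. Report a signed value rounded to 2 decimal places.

-1.56

%ΔQ = (7962 − 11330) / [(11330 + 7962)/2] = -3368/9646 = -0.349160…
%ΔP = (11.1 − 8.87) / [(8.87 + 11.1)/2] = 2.23/9.985 = 0.223335…
Arc Ed = %ΔQ / %ΔP = (-3368/9646) / (2.23/9.985) = -1.5633…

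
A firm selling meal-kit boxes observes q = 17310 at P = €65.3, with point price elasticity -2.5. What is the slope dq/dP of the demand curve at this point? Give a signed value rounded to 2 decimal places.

Ed = (dq/dP)·(P/q) ⇒ dq/dP = Ed·q/P = (-2.5)·17310/65.3 = -662.7105…

-662.71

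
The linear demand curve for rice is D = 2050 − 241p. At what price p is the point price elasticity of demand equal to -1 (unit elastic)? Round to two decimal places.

4.25

Ed = −241p/(2050 − 241p). Set this equal to -1:
241p = 1·(2050 − 241p) ⇒ 241p(1 + 1) = 1·2050
p = 1·2050 / (241·2) = 4.2531…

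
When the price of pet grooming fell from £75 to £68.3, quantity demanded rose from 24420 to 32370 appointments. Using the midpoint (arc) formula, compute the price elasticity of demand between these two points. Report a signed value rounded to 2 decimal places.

-2.99

%ΔQ = (32370 − 24420) / [(24420 + 32370)/2] = 7950/28395 = 0.279978…
%ΔP = (68.3 − 75) / [(75 + 68.3)/2] = -6.7/71.65 = -0.093510…
Arc Ed = %ΔQ / %ΔP = (7950/28395) / (-6.7/71.65) = -2.9941…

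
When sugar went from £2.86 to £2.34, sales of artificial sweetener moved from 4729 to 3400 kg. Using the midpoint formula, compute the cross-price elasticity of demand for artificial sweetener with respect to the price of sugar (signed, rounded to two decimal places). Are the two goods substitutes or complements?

%ΔQ_{artificial sweetener} = (3400 − 4729)/avg = -1329/4064.5 = -0.326977…
%ΔP_{sugar} = (2.34 − 2.86)/avg = -0.52/2.6 = -0.2
E_cross = (-1329/4064.5) / (-0.52/2.6) = 1.6348…
E_cross > 0 ⇒ the goods are substitutes.

1.63; substitutes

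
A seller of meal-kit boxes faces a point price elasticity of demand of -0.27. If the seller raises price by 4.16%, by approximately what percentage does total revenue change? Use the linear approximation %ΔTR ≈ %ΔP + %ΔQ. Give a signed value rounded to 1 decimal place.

+3.0%

%ΔQ ≈ Ed × %ΔP = (-0.27) × (+4.16%) = -1.1232%
%ΔTR ≈ %ΔP + %ΔQ = (+4.16%) + (-1.1232%) = +3.0368%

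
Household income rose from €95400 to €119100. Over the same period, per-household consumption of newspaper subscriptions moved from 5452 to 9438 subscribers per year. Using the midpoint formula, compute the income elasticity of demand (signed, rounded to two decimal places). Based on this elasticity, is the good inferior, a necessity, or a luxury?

2.42; luxury

%ΔQ = (9438 − 5452)/[( 5452 + 9438)/2] = 3986/7445 = 0.535392…
%ΔIncome = (119100 − 95400)/[( 95400 + 119100)/2] = 23700/107250 = 0.220979…
E_income = (3986/7445) / (23700/107250) = 2.4228…
E_income > 1 ⇒ normal good, luxury.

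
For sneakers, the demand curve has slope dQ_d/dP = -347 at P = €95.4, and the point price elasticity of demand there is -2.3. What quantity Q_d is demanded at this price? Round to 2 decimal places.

14392.96

Ed = (dQ_d/dP)·(P/Q_d) ⇒ Q_d = (dQ_d/dP)·P/Ed = (-347)·95.4/(-2.3) = 14392.9565…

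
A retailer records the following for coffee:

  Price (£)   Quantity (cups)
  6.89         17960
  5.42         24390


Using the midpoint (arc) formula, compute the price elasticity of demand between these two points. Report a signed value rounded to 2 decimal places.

%ΔQ = (24390 − 17960) / [(17960 + 24390)/2] = 6430/21175 = 0.303659…
%ΔP = (5.42 − 6.89) / [(6.89 + 5.42)/2] = -1.47/6.155 = -0.238830…
Arc Ed = %ΔQ / %ΔP = (6430/21175) / (-1.47/6.155) = -1.2714…

-1.27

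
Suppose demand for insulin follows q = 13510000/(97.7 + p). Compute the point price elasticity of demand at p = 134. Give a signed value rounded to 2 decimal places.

dq/dp = −13510000/(97.7 + p)² = -251.654. At p = 134, q = 58308.2.
Ed = (dq/dp)·(p/q) = (-251.654) × (134/58308.2) = -0.5783…

-0.58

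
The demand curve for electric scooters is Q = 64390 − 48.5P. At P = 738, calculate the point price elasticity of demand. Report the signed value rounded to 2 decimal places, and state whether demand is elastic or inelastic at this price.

-1.25; elastic

dQ/dP = −48.5. At P = 738, Q = 64390 − 48.5(738) = 28597.
Ed = (dQ/dP)·(P/Q) = −48.5 × (738/28597) = -1.2516…
|Ed| = 1.25 > 1, so demand is elastic.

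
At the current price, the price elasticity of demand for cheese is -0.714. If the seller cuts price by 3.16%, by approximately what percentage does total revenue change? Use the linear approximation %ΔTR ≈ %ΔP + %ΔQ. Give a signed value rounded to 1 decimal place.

-0.9%

%ΔQ ≈ Ed × %ΔP = (-0.714) × (-3.16%) = +2.2562%
%ΔTR ≈ %ΔP + %ΔQ = (-3.16%) + (+2.2562%) = -0.9038%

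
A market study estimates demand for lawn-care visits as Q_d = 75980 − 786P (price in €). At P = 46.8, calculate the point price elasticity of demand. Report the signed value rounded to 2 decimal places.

dQ_d/dP = −786. At P = 46.8, Q_d = 75980 − 786(46.8) = 39195.2.
Ed = (dQ_d/dP)·(P/Q_d) = −786 × (46.8/39195.2) = -0.9385…

-0.94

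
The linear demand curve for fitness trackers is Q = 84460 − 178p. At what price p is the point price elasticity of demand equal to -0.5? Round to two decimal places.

158.16

Ed = −178p/(84460 − 178p). Set this equal to -0.5:
178p = 0.5·(84460 − 178p) ⇒ 178p(1 + 0.5) = 0.5·84460
p = 0.5·84460 / (178·1.5) = 158.1647…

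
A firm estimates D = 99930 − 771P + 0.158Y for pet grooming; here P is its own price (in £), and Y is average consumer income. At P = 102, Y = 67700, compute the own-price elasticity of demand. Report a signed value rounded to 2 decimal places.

At the given values, D = 99930 − 771(102) + 0.158(67700) = 31984.6.
∂D/∂P = −771.
E = (-771) × (102/31984.6) = -2.4587…

-2.46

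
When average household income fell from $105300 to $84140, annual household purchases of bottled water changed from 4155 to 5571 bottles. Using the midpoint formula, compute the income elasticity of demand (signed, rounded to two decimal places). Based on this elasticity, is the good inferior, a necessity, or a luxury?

%ΔQ = (5571 − 4155)/[( 4155 + 5571)/2] = 1416/4863 = 0.291178…
%ΔIncome = (84140 − 105300)/[( 105300 + 84140)/2] = -21160/94720 = -0.223395…
E_income = (1416/4863) / (-21160/94720) = -1.3034…
E_income < 0 ⇒ inferior good.

-1.30; inferior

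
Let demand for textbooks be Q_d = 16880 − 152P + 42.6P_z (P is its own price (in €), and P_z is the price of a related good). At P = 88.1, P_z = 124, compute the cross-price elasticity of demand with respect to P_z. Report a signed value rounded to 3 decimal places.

0.602

At the given values, Q_d = 16880 − 152(88.1) + 42.6(124) = 8771.2.
∂Q_d/∂P_z = 42.6.
E = (42.6) × (124/8771.2) = 0.60224…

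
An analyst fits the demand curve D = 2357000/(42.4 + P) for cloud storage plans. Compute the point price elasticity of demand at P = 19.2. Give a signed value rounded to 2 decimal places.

dD/dP = −2357000/(42.4 + P)² = -621.152. At P = 19.2, D = 38263.
Ed = (dD/dP)·(P/D) = (-621.152) × (19.2/38263) = -0.3116…

-0.31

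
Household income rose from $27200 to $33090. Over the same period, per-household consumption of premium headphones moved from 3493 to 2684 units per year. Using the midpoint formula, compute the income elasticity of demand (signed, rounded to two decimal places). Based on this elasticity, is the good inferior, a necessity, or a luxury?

-1.34; inferior

%ΔQ = (2684 − 3493)/[( 3493 + 2684)/2] = -809/3088.5 = -0.261939…
%ΔIncome = (33090 − 27200)/[( 27200 + 33090)/2] = 5890/30145 = 0.195388…
E_income = (-809/3088.5) / (5890/30145) = -1.3406…
E_income < 0 ⇒ inferior good.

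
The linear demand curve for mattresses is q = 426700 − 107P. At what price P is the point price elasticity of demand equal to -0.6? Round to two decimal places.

Ed = −107P/(426700 − 107P). Set this equal to -0.6:
107P = 0.6·(426700 − 107P) ⇒ 107P(1 + 0.6) = 0.6·426700
P = 0.6·426700 / (107·1.6) = 1495.4439…

1495.44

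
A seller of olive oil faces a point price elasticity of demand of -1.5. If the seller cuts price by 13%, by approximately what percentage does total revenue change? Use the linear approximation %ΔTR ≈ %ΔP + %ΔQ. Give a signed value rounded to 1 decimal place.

+6.5%

%ΔQ ≈ Ed × %ΔP = (-1.5) × (-13%) = +19.5000%
%ΔTR ≈ %ΔP + %ΔQ = (-13%) + (+19.5000%) = +6.5000%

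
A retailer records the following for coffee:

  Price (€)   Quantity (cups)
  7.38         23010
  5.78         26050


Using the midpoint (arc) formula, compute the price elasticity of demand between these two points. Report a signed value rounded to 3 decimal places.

%ΔQ = (26050 − 23010) / [(23010 + 26050)/2] = 3040/24530 = 0.123929…
%ΔP = (5.78 − 7.38) / [(7.38 + 5.78)/2] = -1.6/6.58 = -0.243161…
Arc Ed = %ΔQ / %ΔP = (3040/24530) / (-1.6/6.58) = -0.50966…

-0.510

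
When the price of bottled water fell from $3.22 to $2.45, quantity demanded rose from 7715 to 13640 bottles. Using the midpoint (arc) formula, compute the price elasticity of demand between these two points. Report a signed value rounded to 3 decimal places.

%ΔQ = (13640 − 7715) / [(7715 + 13640)/2] = 5925/10677.5 = 0.554905…
%ΔP = (2.45 − 3.22) / [(3.22 + 2.45)/2] = -0.77/2.835 = -0.271604…
Arc Ed = %ΔQ / %ΔP = (5925/10677.5) / (-0.77/2.835) = -2.04305…

-2.043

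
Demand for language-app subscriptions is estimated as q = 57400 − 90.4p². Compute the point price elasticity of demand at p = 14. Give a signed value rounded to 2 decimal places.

dq/dp = −2·90.4·p = -2531.2. At p = 14, q = 39681.6.
Ed = (dq/dp)·(p/q) = (-2531.2) × (14/39681.6) = -0.8930…

-0.89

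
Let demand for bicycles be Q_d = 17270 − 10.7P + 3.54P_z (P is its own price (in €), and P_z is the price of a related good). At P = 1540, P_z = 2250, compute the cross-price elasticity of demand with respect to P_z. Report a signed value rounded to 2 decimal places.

At the given values, Q_d = 17270 − 10.7(1540) + 3.54(2250) = 8757.
∂Q_d/∂P_z = 3.54.
E = (3.54) × (2250/8757) = 0.9095…

0.91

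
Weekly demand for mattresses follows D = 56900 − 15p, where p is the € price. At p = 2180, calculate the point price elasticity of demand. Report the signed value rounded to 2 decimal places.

-1.35

dD/dp = −15. At p = 2180, D = 56900 − 15(2180) = 24200.
Ed = (dD/dp)·(p/D) = −15 × (2180/24200) = -1.3512…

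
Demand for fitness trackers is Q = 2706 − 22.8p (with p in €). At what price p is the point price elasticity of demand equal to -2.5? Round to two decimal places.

Ed = −22.8p/(2706 − 22.8p). Set this equal to -2.5:
22.8p = 2.5·(2706 − 22.8p) ⇒ 22.8p(1 + 2.5) = 2.5·2706
p = 2.5·2706 / (22.8·3.5) = 84.7744…

84.77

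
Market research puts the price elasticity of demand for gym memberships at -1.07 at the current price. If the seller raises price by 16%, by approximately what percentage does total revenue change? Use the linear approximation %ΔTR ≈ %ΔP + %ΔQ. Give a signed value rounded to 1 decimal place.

-1.1%

%ΔQ ≈ Ed × %ΔP = (-1.07) × (+16%) = -17.1200%
%ΔTR ≈ %ΔP + %ΔQ = (+16%) + (-17.1200%) = -1.1200%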